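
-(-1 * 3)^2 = -9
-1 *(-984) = 984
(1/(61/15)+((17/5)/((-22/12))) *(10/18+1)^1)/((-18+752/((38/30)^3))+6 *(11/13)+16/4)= -2368364687/324076453140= -0.01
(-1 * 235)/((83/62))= -14570/83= -175.54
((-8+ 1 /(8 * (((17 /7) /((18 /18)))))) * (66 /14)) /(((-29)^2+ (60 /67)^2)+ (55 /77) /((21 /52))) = -3362858037 /75705480248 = -0.04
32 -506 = -474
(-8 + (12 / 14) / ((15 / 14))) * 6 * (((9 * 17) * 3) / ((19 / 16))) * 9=-14276736 / 95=-150281.43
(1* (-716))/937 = -716/937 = -0.76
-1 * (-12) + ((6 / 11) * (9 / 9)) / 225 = 9902 / 825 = 12.00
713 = 713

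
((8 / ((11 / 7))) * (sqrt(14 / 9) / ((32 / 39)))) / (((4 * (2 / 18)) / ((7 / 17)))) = 5733 * sqrt(14) / 2992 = 7.17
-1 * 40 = -40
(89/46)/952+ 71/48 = 97297/65688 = 1.48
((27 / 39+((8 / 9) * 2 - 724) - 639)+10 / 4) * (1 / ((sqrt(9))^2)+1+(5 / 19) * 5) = -131878285 / 40014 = -3295.80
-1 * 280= -280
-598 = -598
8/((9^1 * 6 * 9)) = 0.02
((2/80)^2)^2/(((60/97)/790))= 7663/15360000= 0.00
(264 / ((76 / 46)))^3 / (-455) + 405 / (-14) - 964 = -9959.64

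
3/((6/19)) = 19/2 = 9.50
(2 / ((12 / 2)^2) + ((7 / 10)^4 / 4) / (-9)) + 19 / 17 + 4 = 31619183 / 6120000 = 5.17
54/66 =9/11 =0.82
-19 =-19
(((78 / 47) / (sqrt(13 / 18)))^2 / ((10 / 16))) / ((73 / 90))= 1213056 / 161257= 7.52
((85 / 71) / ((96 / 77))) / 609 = 935 / 592992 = 0.00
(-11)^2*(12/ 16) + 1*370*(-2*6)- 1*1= -17401/ 4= -4350.25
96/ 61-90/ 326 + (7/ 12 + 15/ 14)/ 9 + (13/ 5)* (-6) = -530635099/ 37584540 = -14.12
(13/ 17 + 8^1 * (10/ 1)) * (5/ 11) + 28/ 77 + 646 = 127735/ 187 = 683.07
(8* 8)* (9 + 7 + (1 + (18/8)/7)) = 7760/7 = 1108.57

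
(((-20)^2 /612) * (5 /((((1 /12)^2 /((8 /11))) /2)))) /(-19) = -128000 /3553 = -36.03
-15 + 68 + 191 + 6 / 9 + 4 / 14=5144 / 21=244.95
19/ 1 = 19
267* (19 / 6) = 1691 / 2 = 845.50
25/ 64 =0.39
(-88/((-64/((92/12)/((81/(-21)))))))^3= -5554637011/272097792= -20.41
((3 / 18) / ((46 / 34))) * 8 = 68 / 69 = 0.99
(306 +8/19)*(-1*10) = -58220/19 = -3064.21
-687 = -687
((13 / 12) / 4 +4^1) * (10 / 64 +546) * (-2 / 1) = -3582785 / 768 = -4665.08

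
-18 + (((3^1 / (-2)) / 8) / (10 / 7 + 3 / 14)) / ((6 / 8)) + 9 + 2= -329 / 46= -7.15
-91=-91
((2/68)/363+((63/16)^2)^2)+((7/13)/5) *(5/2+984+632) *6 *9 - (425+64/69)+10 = 429583415284513/46508605440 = 9236.64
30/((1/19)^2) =10830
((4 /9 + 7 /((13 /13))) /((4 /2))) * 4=134 /9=14.89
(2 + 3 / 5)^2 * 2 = 338 / 25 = 13.52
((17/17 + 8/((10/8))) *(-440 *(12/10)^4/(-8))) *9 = 7595.60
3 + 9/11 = 42/11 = 3.82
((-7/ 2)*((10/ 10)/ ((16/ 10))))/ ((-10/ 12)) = 21/ 8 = 2.62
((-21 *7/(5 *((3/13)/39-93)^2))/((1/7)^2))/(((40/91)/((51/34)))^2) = -15332469805107/7903764992000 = -1.94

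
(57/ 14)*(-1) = -57/ 14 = -4.07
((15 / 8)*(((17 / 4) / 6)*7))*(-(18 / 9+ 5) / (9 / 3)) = -4165 / 192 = -21.69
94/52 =47/26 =1.81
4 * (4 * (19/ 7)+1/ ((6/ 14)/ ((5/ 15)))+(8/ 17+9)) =90416/ 1071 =84.42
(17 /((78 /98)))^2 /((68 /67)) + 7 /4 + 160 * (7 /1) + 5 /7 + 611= 46483975 /21294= 2182.96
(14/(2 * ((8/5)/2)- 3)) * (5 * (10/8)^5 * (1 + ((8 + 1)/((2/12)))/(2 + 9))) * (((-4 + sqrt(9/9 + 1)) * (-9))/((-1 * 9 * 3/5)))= 25390625/4224- 25390625 * sqrt(2)/16896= 3885.82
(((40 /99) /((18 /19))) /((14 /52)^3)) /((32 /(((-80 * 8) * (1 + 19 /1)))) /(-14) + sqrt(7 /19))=-101518976000 /9584022850479 + 4274483200000 * sqrt(133) /1369146121497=35.99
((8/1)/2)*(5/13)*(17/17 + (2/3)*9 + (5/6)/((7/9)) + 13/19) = 23290/1729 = 13.47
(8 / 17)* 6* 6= 288 / 17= 16.94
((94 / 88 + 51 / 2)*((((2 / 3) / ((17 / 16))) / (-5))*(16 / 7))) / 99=-21376 / 277695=-0.08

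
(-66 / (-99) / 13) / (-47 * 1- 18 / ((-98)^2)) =-9604 / 8802417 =-0.00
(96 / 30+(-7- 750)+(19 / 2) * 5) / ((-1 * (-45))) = -7063 / 450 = -15.70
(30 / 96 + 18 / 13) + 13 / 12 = 2.78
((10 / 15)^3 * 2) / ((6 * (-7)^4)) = 8 / 194481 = 0.00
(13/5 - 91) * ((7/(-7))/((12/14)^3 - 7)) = -151606/10925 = -13.88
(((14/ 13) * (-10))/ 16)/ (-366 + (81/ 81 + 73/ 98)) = 1715/ 928122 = 0.00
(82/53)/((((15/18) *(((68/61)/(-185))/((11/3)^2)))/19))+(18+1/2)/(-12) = -1701973841/21624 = -78707.63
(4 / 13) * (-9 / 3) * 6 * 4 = -22.15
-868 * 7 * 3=-18228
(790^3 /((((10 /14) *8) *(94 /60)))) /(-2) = -1294227375 /47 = -27536752.66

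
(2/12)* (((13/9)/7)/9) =13/3402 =0.00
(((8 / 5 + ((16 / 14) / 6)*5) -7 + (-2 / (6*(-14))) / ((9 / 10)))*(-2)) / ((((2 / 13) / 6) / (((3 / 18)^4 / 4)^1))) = 27157 / 408240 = 0.07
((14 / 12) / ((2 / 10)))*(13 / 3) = 455 / 18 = 25.28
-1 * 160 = -160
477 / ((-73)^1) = -477 / 73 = -6.53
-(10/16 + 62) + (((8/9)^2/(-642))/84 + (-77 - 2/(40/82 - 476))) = -1486294980955/10645225416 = -139.62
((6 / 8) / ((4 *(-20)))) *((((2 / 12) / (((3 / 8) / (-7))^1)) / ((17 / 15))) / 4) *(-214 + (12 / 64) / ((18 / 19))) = -143675 / 104448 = -1.38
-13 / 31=-0.42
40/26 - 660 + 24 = -8248/13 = -634.46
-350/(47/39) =-13650/47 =-290.43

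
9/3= 3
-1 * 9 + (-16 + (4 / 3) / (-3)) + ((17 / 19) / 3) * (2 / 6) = -4334 / 171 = -25.35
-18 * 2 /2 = -18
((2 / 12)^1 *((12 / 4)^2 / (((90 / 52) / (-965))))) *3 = -2509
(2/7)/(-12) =-0.02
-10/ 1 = -10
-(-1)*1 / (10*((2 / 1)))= 1 / 20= 0.05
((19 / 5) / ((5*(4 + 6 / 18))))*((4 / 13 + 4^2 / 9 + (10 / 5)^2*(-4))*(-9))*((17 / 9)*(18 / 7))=3155064 / 29575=106.68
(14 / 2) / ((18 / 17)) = 119 / 18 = 6.61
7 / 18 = 0.39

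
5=5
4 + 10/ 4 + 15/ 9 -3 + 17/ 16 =299/ 48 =6.23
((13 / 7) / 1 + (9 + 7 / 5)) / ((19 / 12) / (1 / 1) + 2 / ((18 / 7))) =5.19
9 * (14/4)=63/2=31.50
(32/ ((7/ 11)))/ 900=88/ 1575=0.06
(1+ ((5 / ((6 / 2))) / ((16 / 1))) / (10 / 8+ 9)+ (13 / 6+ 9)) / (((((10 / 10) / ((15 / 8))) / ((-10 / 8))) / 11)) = -1647525 / 5248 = -313.93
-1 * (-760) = 760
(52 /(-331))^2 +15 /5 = 331387 /109561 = 3.02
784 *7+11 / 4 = 21963 / 4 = 5490.75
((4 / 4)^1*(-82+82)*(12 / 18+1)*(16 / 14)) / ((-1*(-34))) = 0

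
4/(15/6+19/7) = 0.77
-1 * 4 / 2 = -2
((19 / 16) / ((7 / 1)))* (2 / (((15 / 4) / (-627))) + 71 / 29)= -914527 / 16240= -56.31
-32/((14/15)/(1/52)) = -60/91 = -0.66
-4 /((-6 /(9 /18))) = 1 /3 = 0.33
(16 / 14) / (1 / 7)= 8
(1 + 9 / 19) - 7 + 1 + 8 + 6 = 9.47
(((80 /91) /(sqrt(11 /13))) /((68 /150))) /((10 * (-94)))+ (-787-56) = -843-150 * sqrt(143) /799799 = -843.00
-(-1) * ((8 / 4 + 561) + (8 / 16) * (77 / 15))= 16967 / 30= 565.57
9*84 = 756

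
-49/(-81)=49/81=0.60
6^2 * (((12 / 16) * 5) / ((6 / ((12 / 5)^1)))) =54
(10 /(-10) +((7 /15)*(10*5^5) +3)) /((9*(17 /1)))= 43756 /459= 95.33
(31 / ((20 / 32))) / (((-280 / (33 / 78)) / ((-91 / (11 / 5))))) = 31 / 10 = 3.10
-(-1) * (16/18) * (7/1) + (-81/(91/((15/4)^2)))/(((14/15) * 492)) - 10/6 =136241891/30086784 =4.53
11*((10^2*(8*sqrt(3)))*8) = 70400*sqrt(3) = 121936.38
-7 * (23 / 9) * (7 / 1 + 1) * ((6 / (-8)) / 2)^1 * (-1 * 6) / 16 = -161 / 8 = -20.12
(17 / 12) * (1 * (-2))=-17 / 6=-2.83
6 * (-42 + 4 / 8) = -249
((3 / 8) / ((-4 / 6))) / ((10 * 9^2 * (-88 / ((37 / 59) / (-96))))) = -37 / 717742080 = -0.00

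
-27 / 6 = -9 / 2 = -4.50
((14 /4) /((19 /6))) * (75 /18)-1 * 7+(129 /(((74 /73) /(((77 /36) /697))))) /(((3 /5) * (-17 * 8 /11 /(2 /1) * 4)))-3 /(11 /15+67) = -3004496709821 /1218689935488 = -2.47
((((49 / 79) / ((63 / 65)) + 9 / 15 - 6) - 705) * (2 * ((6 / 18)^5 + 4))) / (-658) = 350724383 / 40601655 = 8.64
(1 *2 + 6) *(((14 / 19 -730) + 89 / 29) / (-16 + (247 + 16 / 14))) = -22407448 / 895375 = -25.03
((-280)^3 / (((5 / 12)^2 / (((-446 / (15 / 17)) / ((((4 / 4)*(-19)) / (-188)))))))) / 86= 6007820550144 / 817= 7353513525.27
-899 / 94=-9.56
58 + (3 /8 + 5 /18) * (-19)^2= 21143 /72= 293.65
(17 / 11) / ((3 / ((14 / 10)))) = 0.72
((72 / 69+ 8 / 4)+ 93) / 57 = 2209 / 1311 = 1.68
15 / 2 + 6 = 27 / 2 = 13.50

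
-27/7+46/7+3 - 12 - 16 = -156/7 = -22.29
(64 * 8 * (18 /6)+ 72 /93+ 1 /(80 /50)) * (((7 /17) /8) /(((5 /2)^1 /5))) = 2668925 /16864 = 158.26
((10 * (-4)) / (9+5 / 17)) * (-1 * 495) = 168300 / 79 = 2130.38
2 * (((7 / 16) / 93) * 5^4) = 4375 / 744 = 5.88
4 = 4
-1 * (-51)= 51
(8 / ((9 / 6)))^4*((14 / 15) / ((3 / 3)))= 755.15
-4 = -4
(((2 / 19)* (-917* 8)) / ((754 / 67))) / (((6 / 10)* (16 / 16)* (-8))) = 307195 / 21489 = 14.30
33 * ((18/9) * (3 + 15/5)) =396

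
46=46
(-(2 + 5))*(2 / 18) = -7 / 9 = -0.78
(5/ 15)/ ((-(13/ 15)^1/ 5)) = -25/ 13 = -1.92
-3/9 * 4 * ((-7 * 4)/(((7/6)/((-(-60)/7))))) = 1920/7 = 274.29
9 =9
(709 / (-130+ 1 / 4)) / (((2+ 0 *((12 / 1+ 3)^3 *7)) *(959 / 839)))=-1189702 / 497721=-2.39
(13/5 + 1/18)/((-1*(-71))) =239/6390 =0.04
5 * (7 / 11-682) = -37475 / 11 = -3406.82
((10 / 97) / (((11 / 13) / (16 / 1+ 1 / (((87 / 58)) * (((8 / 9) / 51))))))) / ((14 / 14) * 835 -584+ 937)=14105 / 2535192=0.01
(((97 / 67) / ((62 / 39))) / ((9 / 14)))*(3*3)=26481 / 2077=12.75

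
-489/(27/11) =-1793/9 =-199.22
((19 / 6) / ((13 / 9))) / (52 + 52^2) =57 / 71656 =0.00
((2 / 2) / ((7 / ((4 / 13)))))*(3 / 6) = 2 / 91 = 0.02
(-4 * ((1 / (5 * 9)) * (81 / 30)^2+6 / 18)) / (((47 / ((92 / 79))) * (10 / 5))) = -34178 / 1392375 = -0.02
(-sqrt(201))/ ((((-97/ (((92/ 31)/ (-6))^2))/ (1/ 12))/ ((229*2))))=1.36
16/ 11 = 1.45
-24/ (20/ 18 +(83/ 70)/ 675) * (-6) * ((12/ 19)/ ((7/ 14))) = 163296000/ 999077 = 163.45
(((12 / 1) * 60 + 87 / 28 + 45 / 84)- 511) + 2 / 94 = 139933 / 658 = 212.66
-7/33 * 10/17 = -70/561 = -0.12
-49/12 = -4.08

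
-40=-40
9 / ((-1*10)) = -9 / 10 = -0.90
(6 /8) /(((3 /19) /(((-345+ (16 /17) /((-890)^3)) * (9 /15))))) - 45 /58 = -854994774710181 /868874292500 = -984.03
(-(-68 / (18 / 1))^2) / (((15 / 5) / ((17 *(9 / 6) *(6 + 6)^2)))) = -157216 / 9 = -17468.44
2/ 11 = 0.18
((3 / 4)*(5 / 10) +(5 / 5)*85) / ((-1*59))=-683 / 472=-1.45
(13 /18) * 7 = 91 /18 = 5.06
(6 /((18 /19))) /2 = 19 /6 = 3.17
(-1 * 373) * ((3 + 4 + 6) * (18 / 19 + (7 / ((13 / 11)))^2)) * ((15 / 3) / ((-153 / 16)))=3452279120 / 37791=91351.89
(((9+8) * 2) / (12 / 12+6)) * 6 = 204 / 7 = 29.14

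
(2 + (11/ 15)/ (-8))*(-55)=-2519/ 24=-104.96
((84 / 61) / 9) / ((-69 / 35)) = -0.08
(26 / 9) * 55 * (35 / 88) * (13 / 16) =29575 / 576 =51.35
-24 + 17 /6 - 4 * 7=-295 /6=-49.17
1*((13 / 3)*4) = 52 / 3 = 17.33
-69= -69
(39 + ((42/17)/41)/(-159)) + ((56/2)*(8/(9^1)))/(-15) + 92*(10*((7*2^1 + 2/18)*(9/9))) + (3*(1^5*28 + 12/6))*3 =66275513741/4987035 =13289.56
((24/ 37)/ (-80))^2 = 9/ 136900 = 0.00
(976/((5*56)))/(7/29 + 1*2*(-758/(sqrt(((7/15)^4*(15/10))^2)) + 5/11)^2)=352557111214/22963193160239489485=0.00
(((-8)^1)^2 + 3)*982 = 65794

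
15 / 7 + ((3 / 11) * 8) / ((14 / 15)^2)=4.65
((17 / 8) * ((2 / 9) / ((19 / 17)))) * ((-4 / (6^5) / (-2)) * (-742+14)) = -26299 / 332424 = -0.08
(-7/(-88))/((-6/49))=-343/528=-0.65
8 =8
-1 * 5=-5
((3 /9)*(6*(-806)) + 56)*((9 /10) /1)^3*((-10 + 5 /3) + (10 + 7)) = -1228851 /125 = -9830.81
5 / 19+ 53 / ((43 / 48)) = 48551 / 817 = 59.43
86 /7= 12.29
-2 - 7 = -9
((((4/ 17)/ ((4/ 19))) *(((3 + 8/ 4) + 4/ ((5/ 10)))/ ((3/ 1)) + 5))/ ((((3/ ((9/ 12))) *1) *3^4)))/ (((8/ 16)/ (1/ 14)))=19/ 4131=0.00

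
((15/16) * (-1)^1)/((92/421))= -6315/1472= -4.29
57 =57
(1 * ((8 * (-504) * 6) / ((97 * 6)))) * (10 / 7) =-5760 / 97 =-59.38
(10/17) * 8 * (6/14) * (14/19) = 480/323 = 1.49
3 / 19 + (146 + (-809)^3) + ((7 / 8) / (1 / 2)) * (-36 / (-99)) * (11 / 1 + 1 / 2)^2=-442641015299 / 836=-529474898.68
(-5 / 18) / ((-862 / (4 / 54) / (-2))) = -5 / 104733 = -0.00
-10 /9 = -1.11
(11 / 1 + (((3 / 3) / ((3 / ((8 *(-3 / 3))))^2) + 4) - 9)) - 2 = 100 / 9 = 11.11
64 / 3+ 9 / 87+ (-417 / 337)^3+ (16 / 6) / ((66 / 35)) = 2302702832542 / 109881073863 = 20.96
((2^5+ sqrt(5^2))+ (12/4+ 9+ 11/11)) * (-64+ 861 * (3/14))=6025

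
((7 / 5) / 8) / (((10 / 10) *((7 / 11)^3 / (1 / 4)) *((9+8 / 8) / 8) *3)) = 1331 / 29400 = 0.05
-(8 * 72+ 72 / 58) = -16740 / 29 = -577.24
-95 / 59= -1.61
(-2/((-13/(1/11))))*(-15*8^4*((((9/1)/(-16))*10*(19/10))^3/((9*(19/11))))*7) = 6140610/13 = 472354.62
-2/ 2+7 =6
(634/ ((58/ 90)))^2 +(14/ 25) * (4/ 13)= 264537339596/ 273325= 967849.04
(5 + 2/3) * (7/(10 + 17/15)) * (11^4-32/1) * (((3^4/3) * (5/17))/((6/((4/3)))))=15339450/167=91852.99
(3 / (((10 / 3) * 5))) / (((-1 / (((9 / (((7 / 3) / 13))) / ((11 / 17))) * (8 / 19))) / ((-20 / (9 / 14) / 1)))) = 190944 / 1045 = 182.72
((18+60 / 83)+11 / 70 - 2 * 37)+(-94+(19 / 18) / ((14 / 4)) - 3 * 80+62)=-17089333 / 52290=-326.82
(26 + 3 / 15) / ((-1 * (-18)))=131 / 90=1.46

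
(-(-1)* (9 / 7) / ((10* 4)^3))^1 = 9 / 448000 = 0.00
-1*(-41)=41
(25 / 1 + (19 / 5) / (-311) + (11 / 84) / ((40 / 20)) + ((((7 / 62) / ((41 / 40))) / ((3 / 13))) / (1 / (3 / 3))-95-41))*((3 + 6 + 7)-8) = -36679831417 / 41504505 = -883.76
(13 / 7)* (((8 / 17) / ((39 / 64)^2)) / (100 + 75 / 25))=32768 / 1434069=0.02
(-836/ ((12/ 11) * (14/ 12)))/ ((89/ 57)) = -262086/ 623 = -420.68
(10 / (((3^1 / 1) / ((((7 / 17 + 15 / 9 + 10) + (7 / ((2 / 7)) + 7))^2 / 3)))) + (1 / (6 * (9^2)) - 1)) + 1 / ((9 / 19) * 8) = 2109.35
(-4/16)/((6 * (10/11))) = -11/240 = -0.05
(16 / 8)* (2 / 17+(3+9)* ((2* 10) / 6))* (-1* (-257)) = 350548 / 17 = 20620.47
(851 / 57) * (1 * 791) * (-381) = -85488907 / 19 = -4499416.16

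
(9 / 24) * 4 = 3 / 2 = 1.50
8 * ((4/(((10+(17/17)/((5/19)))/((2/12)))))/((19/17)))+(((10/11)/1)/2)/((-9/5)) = 1345/14421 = 0.09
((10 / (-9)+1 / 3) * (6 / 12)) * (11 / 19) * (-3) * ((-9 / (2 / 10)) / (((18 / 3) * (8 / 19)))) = -12.03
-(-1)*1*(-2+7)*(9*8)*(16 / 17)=5760 / 17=338.82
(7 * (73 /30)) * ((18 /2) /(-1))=-1533 /10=-153.30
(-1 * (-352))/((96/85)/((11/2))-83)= -329120/77413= -4.25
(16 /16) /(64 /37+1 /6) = 222 /421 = 0.53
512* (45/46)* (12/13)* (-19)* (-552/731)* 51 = 189112320/559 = 338304.69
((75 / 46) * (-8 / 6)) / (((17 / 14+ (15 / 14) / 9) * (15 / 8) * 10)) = -2 / 23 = -0.09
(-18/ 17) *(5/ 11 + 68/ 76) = -5076/ 3553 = -1.43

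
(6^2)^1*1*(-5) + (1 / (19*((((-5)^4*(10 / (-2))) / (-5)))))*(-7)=-2137507 / 11875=-180.00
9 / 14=0.64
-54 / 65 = -0.83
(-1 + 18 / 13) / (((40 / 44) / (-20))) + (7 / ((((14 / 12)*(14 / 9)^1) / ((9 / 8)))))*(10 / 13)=-1865 / 364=-5.12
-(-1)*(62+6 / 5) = 316 / 5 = 63.20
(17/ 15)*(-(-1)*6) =34/ 5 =6.80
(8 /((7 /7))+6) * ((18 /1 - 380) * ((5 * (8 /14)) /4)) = -3620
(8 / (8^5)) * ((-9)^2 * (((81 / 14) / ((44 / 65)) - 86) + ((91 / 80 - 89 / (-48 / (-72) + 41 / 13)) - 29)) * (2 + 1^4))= -28684708281 / 3759472640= -7.63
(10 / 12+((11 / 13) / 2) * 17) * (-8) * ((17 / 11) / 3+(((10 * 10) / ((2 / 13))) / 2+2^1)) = -27063232 / 1287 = -21028.15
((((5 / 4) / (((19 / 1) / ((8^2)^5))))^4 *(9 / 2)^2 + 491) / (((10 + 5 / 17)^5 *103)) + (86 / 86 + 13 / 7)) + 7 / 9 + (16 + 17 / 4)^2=13436051451618677960816150674923855759139254913 / 317251996651406250000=42351353477475809512729350.00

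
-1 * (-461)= 461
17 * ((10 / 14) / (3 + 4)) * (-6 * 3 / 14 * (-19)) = 42.38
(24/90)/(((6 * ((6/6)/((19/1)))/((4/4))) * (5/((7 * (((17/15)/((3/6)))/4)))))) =2261/3375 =0.67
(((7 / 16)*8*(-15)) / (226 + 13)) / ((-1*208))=105 / 99424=0.00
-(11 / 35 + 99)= -3476 / 35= -99.31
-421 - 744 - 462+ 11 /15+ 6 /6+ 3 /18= -16251 /10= -1625.10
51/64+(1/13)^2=0.80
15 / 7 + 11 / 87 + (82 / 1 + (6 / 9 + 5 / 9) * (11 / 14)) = 311429 / 3654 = 85.23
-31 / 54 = -0.57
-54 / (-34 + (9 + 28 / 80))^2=-21600 / 243049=-0.09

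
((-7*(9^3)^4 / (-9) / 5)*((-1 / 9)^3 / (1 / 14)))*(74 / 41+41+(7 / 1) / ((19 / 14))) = -157618754398854 / 3895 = -40466945930.39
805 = 805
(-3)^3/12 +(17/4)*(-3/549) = -416/183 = -2.27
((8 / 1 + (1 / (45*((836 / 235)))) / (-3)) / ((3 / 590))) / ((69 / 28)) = 745584770 / 1168101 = 638.29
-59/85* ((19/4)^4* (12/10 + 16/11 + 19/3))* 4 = -11402696537/897600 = -12703.54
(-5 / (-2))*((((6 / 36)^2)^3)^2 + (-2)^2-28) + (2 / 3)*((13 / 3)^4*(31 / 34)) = 11421944193109 / 74010599424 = 154.33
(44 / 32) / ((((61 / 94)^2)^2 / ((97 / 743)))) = 10413239254 / 10287459863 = 1.01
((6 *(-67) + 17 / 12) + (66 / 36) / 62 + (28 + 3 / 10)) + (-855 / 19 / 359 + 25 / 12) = -247261303 / 667740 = -370.30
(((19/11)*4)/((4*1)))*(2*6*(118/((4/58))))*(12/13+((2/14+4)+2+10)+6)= 818836692/1001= 818018.67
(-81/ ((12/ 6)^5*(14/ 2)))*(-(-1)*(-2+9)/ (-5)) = 81/ 160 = 0.51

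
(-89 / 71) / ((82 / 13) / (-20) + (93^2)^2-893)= -11570 / 690443759929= -0.00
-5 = -5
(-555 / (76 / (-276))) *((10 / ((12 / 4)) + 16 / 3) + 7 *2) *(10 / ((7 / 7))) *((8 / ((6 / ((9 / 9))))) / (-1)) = -11573600 / 19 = -609136.84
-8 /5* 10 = -16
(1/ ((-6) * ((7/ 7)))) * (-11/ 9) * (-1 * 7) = -77/ 54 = -1.43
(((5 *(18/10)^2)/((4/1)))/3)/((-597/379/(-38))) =32.57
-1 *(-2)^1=2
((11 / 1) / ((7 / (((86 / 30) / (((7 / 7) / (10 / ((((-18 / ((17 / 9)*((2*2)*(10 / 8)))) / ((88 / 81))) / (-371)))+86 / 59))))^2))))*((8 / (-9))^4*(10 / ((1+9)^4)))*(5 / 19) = 6988646361568678709106688 / 735509530086851323125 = 9501.78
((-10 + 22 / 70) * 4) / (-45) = 452 / 525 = 0.86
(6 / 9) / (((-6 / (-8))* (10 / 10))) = 8 / 9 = 0.89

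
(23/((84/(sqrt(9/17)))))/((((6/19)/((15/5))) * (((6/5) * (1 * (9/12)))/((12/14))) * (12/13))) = 28405 * sqrt(17)/59976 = 1.95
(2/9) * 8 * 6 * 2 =64/3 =21.33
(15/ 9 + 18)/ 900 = 59/ 2700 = 0.02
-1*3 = -3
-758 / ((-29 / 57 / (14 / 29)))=604884 / 841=719.24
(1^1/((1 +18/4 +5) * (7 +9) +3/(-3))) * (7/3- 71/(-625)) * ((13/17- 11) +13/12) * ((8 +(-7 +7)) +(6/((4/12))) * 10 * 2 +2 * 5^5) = -4724036494/5323125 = -887.46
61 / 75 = 0.81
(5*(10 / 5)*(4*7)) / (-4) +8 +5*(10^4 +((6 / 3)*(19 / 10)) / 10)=499399 / 10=49939.90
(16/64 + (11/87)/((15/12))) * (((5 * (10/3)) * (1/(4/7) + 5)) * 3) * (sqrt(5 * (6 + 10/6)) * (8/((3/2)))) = 6110 * sqrt(345)/29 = 3913.39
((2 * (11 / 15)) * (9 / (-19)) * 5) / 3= -22 / 19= -1.16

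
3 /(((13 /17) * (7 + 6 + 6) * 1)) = 51 /247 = 0.21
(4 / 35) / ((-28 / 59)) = -59 / 245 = -0.24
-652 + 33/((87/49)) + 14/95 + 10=-623.27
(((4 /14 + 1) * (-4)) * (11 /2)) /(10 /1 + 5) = -66 /35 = -1.89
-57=-57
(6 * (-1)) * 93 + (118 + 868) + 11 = 439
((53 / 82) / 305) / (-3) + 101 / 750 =125638 / 937875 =0.13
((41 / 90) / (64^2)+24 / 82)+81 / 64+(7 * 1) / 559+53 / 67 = 1337058151453 / 566073630720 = 2.36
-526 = -526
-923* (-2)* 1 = 1846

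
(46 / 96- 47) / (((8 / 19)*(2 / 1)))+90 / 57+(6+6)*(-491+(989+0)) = 86418719 / 14592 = 5922.34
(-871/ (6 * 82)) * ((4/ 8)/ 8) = -871/ 7872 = -0.11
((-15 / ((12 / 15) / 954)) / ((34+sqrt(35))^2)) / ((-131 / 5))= 213040125 / 329239942- 6081750 * sqrt(35) / 164619971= 0.43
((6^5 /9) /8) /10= 54 /5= 10.80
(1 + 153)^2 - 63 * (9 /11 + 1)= 259616 /11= 23601.45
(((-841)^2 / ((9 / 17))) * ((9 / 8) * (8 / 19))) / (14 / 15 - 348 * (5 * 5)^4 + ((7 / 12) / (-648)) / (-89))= -41606116028640 / 8937357688636327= -0.00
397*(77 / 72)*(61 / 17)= 1864709 / 1224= 1523.46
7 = 7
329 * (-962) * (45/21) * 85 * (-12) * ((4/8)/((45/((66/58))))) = 8746570.34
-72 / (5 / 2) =-144 / 5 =-28.80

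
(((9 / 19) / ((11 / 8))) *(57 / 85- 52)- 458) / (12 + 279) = -8450506 / 5169615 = -1.63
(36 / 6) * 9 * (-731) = -39474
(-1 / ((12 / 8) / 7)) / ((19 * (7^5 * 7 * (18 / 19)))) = -1 / 453789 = -0.00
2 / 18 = 1 / 9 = 0.11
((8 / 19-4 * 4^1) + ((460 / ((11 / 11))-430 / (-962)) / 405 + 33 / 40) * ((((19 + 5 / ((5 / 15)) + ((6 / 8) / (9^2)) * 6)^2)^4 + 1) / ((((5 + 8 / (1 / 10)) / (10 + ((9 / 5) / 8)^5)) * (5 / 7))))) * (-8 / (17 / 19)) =-212894352941783924803488571607833422083 / 40724273124576460800000000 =-5227701726941.46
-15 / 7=-2.14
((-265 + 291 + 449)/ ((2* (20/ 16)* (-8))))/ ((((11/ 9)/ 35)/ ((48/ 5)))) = -6529.09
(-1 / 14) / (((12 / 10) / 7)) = -5 / 12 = -0.42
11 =11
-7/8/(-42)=1/48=0.02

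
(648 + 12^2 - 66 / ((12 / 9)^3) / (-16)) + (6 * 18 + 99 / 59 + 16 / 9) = 246097441 / 271872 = 905.20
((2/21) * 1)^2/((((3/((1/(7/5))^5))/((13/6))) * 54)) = 40625/1801088541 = 0.00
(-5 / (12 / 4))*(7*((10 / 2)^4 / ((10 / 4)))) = -8750 / 3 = -2916.67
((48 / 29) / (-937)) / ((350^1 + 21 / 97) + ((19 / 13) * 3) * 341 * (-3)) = 3783 / 8855925257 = 0.00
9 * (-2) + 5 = -13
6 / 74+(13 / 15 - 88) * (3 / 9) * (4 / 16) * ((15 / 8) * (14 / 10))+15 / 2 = -203873 / 17760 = -11.48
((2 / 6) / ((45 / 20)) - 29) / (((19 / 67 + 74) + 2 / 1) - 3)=-52193 / 132570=-0.39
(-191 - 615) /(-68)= 403 /34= 11.85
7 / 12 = 0.58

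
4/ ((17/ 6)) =24/ 17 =1.41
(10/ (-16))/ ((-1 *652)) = 0.00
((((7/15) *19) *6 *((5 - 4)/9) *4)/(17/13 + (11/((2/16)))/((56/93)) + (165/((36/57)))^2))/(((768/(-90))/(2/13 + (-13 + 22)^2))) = -982205/298766889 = -0.00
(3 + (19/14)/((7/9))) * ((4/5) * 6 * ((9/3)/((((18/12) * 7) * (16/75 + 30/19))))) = 1590300/438011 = 3.63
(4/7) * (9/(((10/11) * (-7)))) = -198/245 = -0.81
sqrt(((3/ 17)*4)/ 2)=sqrt(102)/ 17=0.59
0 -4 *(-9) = 36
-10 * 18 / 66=-30 / 11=-2.73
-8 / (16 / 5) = -5 / 2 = -2.50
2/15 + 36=542/15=36.13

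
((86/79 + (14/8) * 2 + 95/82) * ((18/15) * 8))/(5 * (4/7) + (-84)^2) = 0.01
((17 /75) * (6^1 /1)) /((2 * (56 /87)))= 1479 /1400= 1.06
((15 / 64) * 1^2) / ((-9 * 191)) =-5 / 36672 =-0.00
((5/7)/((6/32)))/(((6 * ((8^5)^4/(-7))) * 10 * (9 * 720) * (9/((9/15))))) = -1/252143933057517433651200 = -0.00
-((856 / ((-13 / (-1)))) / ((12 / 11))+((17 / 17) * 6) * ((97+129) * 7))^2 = -138787541764 / 1521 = -91247561.98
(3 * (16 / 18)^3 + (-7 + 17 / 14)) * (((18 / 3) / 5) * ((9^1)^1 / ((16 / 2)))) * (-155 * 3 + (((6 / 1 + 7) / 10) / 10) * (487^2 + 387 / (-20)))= -152004459227 / 1008000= -150798.07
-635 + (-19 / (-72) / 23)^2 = -1741382999 / 2742336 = -635.00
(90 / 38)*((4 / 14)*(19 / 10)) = 9 / 7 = 1.29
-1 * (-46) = 46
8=8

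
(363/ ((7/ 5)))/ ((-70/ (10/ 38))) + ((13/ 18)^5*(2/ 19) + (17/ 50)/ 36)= -20772271181/ 21989847600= -0.94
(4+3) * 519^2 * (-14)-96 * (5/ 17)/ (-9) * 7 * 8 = -1346257318/ 51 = -26397202.31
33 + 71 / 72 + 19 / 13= 33179 / 936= 35.45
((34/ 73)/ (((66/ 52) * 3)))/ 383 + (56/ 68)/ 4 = 19405643/ 94109994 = 0.21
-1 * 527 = -527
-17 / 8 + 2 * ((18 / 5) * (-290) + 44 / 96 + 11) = -49613 / 24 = -2067.21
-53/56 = -0.95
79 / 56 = 1.41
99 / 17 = 5.82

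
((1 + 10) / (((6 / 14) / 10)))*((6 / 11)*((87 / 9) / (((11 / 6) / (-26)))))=-211120 / 11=-19192.73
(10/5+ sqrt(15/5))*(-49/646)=-49/323 - 49*sqrt(3)/646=-0.28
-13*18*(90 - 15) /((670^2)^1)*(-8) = 1404 /4489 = 0.31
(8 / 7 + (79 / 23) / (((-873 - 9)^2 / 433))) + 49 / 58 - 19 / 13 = 0.53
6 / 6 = 1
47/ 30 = 1.57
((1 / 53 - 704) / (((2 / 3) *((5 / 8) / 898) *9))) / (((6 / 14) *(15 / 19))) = -5941602632 / 11925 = -498247.60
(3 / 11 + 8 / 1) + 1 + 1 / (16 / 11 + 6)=8485 / 902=9.41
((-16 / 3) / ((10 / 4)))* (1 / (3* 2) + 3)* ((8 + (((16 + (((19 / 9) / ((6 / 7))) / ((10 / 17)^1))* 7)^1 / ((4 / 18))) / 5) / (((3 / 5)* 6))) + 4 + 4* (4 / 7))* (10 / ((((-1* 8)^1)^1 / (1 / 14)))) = 7358111 / 476280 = 15.45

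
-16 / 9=-1.78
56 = 56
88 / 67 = 1.31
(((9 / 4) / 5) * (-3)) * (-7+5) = 27 / 10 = 2.70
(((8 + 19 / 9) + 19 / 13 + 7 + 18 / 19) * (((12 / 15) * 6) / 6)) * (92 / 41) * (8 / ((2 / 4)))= 560.65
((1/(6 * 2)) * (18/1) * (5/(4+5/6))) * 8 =360/29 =12.41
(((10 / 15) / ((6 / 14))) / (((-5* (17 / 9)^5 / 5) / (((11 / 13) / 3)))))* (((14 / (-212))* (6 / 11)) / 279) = 71442 / 30326725663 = 0.00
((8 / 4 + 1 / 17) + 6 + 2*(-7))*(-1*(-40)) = -4040 / 17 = -237.65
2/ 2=1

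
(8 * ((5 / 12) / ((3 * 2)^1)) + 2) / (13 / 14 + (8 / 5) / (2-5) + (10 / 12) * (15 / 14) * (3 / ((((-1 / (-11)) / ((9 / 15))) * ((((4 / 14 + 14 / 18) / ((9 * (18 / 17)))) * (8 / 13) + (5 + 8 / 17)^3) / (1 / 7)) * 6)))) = 49112012838920 / 7644971982903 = 6.42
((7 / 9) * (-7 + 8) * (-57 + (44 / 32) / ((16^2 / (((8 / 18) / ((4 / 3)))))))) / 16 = -2451379 / 884736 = -2.77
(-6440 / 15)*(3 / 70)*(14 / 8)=-161 / 5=-32.20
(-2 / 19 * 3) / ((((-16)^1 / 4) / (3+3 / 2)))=27 / 76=0.36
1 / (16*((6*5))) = 1 / 480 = 0.00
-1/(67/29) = -29/67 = -0.43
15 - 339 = -324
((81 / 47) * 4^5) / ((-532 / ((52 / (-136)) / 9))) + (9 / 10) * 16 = 7726104 / 531335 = 14.54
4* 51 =204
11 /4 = 2.75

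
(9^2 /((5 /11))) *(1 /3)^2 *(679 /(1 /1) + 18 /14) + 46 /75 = 7071892 /525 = 13470.27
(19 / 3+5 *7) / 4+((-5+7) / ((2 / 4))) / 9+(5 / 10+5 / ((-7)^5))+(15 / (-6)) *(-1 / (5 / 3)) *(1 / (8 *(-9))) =27243427 / 2420208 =11.26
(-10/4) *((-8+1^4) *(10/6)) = 175/6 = 29.17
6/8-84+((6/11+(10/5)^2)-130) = -9183/44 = -208.70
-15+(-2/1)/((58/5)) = -440/29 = -15.17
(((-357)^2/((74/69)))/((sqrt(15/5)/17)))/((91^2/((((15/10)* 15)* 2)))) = 45764595* sqrt(3)/12506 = 6338.29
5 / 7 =0.71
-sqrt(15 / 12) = -sqrt(5) / 2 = -1.12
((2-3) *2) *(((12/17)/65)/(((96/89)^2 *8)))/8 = -7921/27156480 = -0.00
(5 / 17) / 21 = 5 / 357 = 0.01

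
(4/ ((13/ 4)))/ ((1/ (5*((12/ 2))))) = 480/ 13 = 36.92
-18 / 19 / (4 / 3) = -27 / 38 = -0.71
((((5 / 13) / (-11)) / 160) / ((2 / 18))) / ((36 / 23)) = -23 / 18304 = -0.00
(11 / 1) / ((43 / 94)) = 1034 / 43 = 24.05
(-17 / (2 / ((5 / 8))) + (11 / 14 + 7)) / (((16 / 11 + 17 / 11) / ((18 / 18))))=277 / 336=0.82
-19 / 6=-3.17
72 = 72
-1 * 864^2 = -746496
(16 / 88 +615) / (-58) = -10.61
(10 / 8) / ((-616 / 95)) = -475 / 2464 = -0.19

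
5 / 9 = 0.56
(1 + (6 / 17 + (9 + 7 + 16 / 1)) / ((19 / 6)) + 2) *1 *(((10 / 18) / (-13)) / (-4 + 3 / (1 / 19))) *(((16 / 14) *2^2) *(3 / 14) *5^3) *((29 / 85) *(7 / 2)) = -41267000 / 26483093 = -1.56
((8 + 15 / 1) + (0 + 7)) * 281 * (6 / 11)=50580 / 11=4598.18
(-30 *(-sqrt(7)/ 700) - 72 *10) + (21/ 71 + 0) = -51099/ 71 + 3 *sqrt(7)/ 70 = -719.59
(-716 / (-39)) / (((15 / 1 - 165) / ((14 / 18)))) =-2506 / 26325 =-0.10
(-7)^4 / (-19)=-2401 / 19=-126.37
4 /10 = 2 /5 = 0.40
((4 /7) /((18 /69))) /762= 23 /8001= 0.00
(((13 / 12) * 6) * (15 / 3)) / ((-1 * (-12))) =65 / 24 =2.71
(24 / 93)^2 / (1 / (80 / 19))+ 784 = 784.28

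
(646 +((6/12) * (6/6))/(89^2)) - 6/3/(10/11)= 50995403/79210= 643.80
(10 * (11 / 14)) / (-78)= -55 / 546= -0.10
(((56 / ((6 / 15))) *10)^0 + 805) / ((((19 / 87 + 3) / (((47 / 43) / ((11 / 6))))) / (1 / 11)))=4943601 / 364210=13.57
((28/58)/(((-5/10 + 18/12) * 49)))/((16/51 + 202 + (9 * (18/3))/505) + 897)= 51510/5748062537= 0.00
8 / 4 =2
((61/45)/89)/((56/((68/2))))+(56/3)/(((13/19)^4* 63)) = 1.36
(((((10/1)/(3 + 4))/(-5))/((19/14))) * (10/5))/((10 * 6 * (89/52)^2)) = -5408/2257485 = -0.00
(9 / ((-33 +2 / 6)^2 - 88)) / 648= 1 / 70496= 0.00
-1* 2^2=-4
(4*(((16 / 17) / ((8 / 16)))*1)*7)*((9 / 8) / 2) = 504 / 17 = 29.65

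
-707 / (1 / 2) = -1414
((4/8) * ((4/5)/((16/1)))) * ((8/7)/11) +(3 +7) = 3851/385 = 10.00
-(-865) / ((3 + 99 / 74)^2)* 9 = 4736740 / 11449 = 413.73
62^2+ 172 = 4016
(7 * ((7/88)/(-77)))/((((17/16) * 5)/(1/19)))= -14/195415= -0.00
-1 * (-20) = 20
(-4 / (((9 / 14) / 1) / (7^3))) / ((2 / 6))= -19208 / 3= -6402.67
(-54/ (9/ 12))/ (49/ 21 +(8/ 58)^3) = -5268024/ 170915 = -30.82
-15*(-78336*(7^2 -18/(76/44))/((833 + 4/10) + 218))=4306521600/99883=43115.66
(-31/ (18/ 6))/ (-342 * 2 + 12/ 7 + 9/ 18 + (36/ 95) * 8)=41230/ 2708229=0.02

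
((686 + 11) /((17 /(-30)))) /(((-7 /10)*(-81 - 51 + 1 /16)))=-13.32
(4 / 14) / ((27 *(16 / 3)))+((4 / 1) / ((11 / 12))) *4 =96779 / 5544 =17.46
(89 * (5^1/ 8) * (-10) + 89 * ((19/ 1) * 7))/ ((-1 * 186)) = -15041/ 248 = -60.65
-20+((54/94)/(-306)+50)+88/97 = 4790513/155006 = 30.91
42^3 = 74088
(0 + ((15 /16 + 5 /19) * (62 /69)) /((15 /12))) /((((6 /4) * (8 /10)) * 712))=11315 /11201184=0.00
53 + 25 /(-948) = 50219 /948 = 52.97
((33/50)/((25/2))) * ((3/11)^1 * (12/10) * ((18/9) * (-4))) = -432/3125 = -0.14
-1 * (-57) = 57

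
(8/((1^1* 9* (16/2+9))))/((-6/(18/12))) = -2/153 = -0.01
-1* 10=-10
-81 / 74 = -1.09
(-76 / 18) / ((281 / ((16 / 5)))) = -0.05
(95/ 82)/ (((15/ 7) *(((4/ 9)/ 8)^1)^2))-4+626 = 32684/ 41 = 797.17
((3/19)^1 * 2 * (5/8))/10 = 3/152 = 0.02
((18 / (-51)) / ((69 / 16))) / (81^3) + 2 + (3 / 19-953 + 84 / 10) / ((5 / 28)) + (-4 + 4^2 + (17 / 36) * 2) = -5273.93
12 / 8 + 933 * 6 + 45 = 11289 / 2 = 5644.50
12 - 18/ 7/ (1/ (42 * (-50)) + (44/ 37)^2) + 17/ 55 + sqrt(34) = sqrt(34) + 2344891387/ 223532705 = 16.32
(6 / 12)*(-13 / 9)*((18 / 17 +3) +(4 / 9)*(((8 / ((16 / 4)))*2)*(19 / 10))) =-73957 / 13770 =-5.37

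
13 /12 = 1.08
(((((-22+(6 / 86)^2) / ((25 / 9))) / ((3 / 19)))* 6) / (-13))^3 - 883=11516.61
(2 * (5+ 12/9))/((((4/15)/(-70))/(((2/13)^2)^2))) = -53200/28561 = -1.86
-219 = -219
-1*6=-6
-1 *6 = -6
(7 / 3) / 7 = 0.33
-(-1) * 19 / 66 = 19 / 66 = 0.29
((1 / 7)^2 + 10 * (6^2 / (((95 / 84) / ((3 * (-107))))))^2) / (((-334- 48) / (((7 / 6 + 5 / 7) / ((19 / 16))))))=-29180101404486668 / 6740305005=-4329195.99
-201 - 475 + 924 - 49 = 199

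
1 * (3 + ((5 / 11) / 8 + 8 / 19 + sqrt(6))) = sqrt(6) + 5815 / 1672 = 5.93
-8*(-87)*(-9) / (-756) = 8.29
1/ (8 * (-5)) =-1/ 40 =-0.02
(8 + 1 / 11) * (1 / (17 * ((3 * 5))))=89 / 2805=0.03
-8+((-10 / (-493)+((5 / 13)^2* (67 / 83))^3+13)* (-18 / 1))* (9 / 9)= -329811907179909688 / 1360633972377719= -242.40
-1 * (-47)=47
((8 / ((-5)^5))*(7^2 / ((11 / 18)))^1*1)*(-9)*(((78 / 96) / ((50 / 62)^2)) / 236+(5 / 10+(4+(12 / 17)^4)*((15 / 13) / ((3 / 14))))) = 237786920546591241 / 5505208414062500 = 43.19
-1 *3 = -3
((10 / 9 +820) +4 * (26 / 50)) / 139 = 185218 / 31275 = 5.92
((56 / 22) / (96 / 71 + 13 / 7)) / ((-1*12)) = -3479 / 52635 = -0.07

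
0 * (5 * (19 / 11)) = 0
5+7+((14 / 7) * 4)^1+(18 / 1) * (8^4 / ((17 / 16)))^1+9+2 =1180175 / 17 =69422.06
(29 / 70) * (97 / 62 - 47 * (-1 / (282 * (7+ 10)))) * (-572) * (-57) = 392231554 / 18445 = 21264.93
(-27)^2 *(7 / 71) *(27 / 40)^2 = 3720087 / 113600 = 32.75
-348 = -348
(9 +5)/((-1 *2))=-7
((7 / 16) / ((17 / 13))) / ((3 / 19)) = 1729 / 816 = 2.12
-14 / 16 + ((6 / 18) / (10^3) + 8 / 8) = 47 / 375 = 0.13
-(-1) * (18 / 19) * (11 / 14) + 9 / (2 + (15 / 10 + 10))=563 / 399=1.41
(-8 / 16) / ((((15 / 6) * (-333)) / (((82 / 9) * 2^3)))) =656 / 14985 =0.04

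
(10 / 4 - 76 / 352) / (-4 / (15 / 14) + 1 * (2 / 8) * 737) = 3015 / 238282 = 0.01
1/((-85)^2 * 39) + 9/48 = 845341/4508400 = 0.19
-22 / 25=-0.88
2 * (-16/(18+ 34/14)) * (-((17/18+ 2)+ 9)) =24080/1287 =18.71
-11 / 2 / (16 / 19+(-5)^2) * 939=-199.85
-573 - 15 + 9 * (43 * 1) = -201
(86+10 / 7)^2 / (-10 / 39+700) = 7303608 / 668605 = 10.92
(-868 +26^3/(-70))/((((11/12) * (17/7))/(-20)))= 110592/11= 10053.82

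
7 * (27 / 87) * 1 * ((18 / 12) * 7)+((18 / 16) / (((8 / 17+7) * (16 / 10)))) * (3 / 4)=21573243 / 942848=22.88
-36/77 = -0.47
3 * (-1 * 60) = -180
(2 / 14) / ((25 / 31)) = 31 / 175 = 0.18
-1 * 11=-11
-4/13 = -0.31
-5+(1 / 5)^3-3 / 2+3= -3.49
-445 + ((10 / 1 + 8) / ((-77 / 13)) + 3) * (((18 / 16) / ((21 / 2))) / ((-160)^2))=-24561152009 / 55193600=-445.00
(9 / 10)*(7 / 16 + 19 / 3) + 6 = 387 / 32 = 12.09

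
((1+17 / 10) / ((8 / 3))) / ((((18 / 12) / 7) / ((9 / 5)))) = 1701 / 200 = 8.50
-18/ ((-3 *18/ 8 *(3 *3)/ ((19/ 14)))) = 76/ 189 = 0.40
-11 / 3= -3.67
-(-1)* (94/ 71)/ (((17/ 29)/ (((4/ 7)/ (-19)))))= -10904/ 160531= -0.07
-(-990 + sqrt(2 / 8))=1979 / 2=989.50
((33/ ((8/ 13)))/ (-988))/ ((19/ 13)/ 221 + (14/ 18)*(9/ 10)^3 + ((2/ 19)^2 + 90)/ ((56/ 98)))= -75057125/ 218622177668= -0.00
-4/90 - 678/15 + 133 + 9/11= 43844/495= 88.57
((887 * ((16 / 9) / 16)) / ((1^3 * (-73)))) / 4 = -887 / 2628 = -0.34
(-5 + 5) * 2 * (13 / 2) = 0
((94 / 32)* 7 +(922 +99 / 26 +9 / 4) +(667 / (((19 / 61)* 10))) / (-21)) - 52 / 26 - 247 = 286082947 / 414960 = 689.42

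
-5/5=-1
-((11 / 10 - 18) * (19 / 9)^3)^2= -1343677407241 / 53144100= -25283.66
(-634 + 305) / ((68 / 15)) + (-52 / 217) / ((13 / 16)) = -1075247 / 14756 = -72.87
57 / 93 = 19 / 31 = 0.61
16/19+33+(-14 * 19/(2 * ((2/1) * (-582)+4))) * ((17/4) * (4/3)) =2280599/66120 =34.49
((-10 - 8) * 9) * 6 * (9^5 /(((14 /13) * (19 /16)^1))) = -5969145312 /133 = -44880791.82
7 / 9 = 0.78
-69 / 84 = -23 / 28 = -0.82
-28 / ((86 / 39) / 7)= -88.88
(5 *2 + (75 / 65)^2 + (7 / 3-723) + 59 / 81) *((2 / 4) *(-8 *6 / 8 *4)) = 38800480 / 4563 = 8503.28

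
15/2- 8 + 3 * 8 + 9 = 65/2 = 32.50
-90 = -90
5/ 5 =1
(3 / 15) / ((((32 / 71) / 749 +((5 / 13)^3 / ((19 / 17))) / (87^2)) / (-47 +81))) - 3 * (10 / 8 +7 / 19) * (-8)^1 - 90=11124.47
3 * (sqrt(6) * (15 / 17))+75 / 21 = 25 / 7+45 * sqrt(6) / 17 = 10.06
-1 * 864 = -864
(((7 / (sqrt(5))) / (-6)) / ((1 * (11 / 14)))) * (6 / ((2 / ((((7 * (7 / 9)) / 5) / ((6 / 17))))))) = -40817 * sqrt(5) / 14850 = -6.15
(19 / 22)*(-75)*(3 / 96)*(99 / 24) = -4275 / 512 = -8.35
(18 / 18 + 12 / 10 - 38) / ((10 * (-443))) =179 / 22150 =0.01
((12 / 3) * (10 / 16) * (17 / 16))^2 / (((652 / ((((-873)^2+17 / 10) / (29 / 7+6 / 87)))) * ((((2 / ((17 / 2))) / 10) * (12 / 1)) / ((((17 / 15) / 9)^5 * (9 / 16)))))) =10792370970125263561 / 87369773833912320000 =0.12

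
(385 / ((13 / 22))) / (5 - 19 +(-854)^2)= 605 / 677209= 0.00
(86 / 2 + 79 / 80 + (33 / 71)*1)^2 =63750695121 / 32262400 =1976.01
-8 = -8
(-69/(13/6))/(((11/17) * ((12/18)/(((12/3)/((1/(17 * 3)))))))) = -2153628/143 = -15060.34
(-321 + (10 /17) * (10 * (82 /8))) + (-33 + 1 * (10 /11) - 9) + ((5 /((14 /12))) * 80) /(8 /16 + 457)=-24038332 /79849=-301.05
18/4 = 9/2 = 4.50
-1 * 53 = -53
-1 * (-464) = 464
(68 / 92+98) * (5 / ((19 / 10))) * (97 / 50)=220287 / 437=504.09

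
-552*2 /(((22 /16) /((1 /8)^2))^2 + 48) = -69 /487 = -0.14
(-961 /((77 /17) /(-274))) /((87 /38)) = 170100844 /6699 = 25391.98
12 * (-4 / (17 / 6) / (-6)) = 2.82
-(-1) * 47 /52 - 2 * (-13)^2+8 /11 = -192403 /572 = -336.37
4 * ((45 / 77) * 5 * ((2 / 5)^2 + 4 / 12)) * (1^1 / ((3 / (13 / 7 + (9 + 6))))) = 17464 / 539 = 32.40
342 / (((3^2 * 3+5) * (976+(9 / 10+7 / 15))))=2565 / 234568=0.01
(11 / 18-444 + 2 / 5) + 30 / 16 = -158801 / 360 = -441.11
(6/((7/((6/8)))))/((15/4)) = 6/35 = 0.17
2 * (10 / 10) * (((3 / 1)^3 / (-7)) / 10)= -27 / 35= -0.77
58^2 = 3364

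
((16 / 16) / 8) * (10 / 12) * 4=5 / 12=0.42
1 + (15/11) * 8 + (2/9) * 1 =1201/99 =12.13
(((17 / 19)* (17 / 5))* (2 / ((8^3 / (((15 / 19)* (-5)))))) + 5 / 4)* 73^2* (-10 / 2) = -2962524325 / 92416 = -32056.40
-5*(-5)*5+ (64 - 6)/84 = 5279/42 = 125.69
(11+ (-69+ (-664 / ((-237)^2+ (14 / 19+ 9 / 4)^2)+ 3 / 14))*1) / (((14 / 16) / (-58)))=60914148555496 / 15899699977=3831.15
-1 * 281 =-281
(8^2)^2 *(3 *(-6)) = -73728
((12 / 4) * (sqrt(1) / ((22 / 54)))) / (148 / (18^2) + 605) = 6561 / 539462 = 0.01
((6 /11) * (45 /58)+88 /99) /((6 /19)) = 71573 /17226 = 4.15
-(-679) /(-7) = -97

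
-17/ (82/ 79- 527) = 1343/ 41551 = 0.03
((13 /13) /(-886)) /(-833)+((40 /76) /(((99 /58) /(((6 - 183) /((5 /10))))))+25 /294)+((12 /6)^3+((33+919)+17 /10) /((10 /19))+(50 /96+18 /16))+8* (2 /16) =158594190822281 /92549965200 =1713.61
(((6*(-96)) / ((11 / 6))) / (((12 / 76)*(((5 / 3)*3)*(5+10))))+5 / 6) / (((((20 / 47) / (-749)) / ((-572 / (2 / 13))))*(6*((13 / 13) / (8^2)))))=-2018052528856 / 1125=-1793824470.09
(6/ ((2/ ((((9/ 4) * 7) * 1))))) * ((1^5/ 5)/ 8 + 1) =7749/ 160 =48.43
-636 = -636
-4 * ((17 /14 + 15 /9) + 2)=-410 /21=-19.52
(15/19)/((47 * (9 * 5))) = 1/2679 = 0.00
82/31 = 2.65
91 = 91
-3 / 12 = -1 / 4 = -0.25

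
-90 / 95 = -18 / 19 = -0.95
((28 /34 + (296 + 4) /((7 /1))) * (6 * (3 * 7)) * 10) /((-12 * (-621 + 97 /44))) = 3430680 /462859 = 7.41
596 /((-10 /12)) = -3576 /5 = -715.20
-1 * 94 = -94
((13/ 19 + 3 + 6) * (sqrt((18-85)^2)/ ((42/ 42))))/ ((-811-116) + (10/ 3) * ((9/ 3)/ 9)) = -0.70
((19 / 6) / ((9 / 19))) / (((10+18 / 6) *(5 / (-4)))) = -722 / 1755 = -0.41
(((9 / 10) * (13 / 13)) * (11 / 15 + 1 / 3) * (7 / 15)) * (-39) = -2184 / 125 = -17.47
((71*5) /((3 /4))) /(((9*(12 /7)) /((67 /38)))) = 166495 /3078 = 54.09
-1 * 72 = -72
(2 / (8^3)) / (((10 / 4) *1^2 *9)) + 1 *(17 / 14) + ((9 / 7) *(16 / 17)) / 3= 158417 / 97920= 1.62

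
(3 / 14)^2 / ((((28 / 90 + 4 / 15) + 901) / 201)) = 81405 / 7951916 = 0.01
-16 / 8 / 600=-1 / 300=-0.00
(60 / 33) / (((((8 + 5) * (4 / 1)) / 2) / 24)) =240 / 143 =1.68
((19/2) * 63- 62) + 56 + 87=1359/2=679.50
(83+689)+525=1297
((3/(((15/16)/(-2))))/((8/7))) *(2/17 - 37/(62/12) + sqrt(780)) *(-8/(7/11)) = -1306624/2635 + 704 *sqrt(195)/5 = 1470.29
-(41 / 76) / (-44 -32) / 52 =41 / 300352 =0.00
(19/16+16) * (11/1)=3025/16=189.06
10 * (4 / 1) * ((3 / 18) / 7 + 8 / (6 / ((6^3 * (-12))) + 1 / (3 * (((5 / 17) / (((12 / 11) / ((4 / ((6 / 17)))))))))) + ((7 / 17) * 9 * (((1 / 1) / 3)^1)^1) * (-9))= 2312430860 / 905709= 2553.17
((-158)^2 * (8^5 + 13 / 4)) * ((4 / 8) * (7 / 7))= 818101485 / 2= 409050742.50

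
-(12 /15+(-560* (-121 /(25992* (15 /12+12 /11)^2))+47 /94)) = -612071533 /344686410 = -1.78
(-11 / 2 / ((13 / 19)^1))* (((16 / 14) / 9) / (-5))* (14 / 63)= 1672 / 36855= 0.05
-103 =-103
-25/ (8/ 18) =-225/ 4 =-56.25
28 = 28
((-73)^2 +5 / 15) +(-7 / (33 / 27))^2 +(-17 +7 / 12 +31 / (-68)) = 65971229 / 12342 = 5345.26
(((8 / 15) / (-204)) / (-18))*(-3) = -1 / 2295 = -0.00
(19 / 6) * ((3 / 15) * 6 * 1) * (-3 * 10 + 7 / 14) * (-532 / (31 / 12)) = 3578232 / 155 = 23085.37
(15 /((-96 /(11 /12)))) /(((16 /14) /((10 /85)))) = -385 /26112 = -0.01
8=8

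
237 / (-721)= -0.33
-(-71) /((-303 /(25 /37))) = -1775 /11211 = -0.16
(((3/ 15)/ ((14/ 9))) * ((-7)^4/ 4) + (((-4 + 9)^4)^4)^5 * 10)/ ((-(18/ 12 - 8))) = 33087224502121106994856347682798514142632484436035156253087/ 260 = 127258555777388873057139800000000000000000000000000000000.00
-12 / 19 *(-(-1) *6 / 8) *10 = -90 / 19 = -4.74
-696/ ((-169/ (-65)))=-267.69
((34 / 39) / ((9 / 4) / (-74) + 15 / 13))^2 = 101284096 / 168194961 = 0.60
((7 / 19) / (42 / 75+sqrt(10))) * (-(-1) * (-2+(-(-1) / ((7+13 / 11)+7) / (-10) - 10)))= 4912495 / 19209342 - 17544625 * sqrt(10) / 38418684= -1.19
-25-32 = -57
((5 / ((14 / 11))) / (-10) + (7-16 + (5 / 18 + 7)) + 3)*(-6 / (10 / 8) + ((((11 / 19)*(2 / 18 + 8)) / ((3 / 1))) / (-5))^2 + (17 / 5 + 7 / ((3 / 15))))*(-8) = -98881218974 / 414491175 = -238.56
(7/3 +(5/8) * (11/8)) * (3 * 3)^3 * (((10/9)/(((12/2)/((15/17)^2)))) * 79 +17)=611079471/9248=66076.93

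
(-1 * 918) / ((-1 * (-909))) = -1.01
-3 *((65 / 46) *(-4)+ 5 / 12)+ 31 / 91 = 16.05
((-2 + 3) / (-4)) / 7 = -1 / 28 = -0.04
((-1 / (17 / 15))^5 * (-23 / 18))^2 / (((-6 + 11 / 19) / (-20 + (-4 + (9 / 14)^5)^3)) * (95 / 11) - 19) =-508307404180205802087977080078125 / 20033717873481457581197057023722332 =-0.03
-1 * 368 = -368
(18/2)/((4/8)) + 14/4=43/2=21.50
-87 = -87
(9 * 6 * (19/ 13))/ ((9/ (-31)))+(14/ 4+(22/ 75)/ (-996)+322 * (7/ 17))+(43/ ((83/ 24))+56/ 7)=-475964303/ 4127175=-115.32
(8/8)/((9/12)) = 4/3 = 1.33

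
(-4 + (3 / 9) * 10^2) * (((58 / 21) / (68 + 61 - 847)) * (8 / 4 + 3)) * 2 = -25520 / 22617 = -1.13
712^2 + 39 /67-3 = 506941.58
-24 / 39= -0.62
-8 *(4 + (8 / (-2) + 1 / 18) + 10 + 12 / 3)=-1012 / 9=-112.44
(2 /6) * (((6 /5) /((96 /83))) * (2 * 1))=83 /120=0.69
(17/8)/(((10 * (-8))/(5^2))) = -0.66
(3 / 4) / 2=3 / 8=0.38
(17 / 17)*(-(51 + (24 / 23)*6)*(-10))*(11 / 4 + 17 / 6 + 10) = 410465 / 46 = 8923.15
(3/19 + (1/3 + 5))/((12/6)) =313/114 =2.75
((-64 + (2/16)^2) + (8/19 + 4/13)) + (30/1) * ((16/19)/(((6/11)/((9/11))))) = -400905/15808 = -25.36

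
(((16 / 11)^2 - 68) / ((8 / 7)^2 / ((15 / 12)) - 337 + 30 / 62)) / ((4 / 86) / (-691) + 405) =9178791395 / 18928396014352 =0.00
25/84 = 0.30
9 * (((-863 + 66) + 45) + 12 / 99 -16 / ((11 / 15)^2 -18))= -292102644 / 43219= -6758.66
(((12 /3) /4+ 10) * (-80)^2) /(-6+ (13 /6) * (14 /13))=-19200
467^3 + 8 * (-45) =101847203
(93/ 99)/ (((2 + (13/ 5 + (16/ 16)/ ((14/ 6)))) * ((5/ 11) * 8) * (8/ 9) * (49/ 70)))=465/ 5632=0.08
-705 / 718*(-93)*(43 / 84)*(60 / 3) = 4698825 / 5026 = 934.90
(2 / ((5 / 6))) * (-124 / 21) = -496 / 35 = -14.17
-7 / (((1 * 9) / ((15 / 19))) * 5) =-7 / 57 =-0.12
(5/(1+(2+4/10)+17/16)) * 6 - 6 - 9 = -985/119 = -8.28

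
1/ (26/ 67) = 67/ 26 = 2.58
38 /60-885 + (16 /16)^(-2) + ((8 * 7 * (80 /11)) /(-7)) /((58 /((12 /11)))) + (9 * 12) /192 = -744383957 /842160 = -883.90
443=443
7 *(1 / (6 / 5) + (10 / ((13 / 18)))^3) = 245020895 / 13182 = 18587.54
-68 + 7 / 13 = -877 / 13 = -67.46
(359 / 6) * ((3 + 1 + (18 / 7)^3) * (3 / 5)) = 1293118 / 1715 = 754.00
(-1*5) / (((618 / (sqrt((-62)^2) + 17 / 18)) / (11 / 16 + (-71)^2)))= -492965 / 192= -2567.53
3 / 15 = 1 / 5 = 0.20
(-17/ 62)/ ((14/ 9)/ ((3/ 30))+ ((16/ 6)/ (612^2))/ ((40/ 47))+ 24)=-47754360/ 6889114097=-0.01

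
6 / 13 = 0.46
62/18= 3.44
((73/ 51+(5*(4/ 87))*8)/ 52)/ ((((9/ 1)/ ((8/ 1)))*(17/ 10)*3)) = 96740/ 8825193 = 0.01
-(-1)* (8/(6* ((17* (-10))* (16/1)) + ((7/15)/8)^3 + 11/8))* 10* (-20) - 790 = -22274116289030/28198583657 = -789.90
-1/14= -0.07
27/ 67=0.40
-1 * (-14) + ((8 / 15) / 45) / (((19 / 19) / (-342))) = 746 / 75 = 9.95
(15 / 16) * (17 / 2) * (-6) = -765 / 16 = -47.81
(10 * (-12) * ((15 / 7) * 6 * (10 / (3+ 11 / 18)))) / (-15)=25920 / 91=284.84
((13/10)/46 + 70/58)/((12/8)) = 16477/20010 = 0.82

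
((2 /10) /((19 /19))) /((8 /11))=11 /40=0.28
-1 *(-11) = 11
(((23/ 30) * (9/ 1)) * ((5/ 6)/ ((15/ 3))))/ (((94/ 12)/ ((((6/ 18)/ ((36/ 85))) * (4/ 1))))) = 391/ 846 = 0.46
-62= -62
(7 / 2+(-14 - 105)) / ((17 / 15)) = -3465 / 34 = -101.91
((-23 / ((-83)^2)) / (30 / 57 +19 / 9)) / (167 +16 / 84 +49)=-82593 / 14105503060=-0.00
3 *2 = 6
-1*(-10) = 10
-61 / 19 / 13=-61 / 247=-0.25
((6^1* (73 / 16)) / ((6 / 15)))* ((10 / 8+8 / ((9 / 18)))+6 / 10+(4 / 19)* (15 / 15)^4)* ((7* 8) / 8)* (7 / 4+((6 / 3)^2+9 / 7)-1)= 254006493 / 4864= 52221.73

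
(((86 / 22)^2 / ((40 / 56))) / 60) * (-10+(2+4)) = -12943 / 9075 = -1.43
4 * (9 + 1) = 40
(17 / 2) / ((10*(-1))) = -17 / 20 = -0.85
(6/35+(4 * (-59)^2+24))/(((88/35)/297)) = 6590511/4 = 1647627.75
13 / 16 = 0.81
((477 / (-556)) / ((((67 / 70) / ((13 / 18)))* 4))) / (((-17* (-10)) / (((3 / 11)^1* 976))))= -882609 / 3483062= -0.25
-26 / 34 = -0.76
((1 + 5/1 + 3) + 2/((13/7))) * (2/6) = 131/39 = 3.36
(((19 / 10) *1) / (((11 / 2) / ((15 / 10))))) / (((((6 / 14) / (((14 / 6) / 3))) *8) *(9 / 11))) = 931 / 6480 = 0.14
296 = 296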